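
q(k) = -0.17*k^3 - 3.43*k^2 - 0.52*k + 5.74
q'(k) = -0.51*k^2 - 6.86*k - 0.52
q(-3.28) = -23.46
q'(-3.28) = 16.49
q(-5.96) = -77.01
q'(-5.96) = 22.25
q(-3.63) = -29.44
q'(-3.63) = 17.66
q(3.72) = -52.41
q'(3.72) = -33.10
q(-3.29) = -23.62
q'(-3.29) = 16.53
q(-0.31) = 5.58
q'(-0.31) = 1.56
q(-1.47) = -0.37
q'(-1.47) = 8.46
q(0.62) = 4.06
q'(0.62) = -4.97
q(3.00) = -31.28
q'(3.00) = -25.69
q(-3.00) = -18.98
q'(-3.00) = 15.47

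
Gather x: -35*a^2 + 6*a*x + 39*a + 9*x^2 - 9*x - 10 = -35*a^2 + 39*a + 9*x^2 + x*(6*a - 9) - 10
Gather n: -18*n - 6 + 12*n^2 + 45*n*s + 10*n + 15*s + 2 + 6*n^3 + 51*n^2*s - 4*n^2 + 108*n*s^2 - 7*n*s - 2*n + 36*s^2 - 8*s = 6*n^3 + n^2*(51*s + 8) + n*(108*s^2 + 38*s - 10) + 36*s^2 + 7*s - 4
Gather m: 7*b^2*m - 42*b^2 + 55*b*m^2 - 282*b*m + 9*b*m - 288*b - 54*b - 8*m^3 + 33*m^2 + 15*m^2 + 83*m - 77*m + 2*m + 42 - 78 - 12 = -42*b^2 - 342*b - 8*m^3 + m^2*(55*b + 48) + m*(7*b^2 - 273*b + 8) - 48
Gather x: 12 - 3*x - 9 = 3 - 3*x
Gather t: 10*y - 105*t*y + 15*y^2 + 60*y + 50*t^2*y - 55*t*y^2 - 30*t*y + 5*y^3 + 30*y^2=50*t^2*y + t*(-55*y^2 - 135*y) + 5*y^3 + 45*y^2 + 70*y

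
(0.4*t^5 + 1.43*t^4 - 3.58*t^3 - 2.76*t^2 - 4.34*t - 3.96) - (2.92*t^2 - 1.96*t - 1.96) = 0.4*t^5 + 1.43*t^4 - 3.58*t^3 - 5.68*t^2 - 2.38*t - 2.0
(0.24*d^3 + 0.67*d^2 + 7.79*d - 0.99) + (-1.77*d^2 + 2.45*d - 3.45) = 0.24*d^3 - 1.1*d^2 + 10.24*d - 4.44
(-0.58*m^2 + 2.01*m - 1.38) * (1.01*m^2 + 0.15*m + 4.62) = -0.5858*m^4 + 1.9431*m^3 - 3.7719*m^2 + 9.0792*m - 6.3756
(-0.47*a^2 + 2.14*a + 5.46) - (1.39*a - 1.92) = -0.47*a^2 + 0.75*a + 7.38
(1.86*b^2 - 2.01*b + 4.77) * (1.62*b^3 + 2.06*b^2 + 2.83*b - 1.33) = 3.0132*b^5 + 0.575400000000001*b^4 + 8.8506*b^3 + 1.6641*b^2 + 16.1724*b - 6.3441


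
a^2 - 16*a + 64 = (a - 8)^2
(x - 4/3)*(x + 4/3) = x^2 - 16/9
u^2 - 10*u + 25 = (u - 5)^2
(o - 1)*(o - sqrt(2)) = o^2 - sqrt(2)*o - o + sqrt(2)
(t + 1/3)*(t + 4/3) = t^2 + 5*t/3 + 4/9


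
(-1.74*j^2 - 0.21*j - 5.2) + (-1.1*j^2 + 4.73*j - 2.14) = -2.84*j^2 + 4.52*j - 7.34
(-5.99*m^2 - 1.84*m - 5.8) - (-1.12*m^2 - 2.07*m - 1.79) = -4.87*m^2 + 0.23*m - 4.01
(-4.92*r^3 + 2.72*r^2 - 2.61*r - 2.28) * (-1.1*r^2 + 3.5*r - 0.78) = 5.412*r^5 - 20.212*r^4 + 16.2286*r^3 - 8.7486*r^2 - 5.9442*r + 1.7784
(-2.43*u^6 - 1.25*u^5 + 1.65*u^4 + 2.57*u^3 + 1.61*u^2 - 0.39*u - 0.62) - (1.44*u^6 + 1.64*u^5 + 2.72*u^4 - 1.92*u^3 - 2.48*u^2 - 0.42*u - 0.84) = -3.87*u^6 - 2.89*u^5 - 1.07*u^4 + 4.49*u^3 + 4.09*u^2 + 0.03*u + 0.22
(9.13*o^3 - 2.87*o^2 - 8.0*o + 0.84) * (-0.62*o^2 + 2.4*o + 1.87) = -5.6606*o^5 + 23.6914*o^4 + 15.1451*o^3 - 25.0877*o^2 - 12.944*o + 1.5708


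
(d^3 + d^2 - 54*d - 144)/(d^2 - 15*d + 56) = (d^2 + 9*d + 18)/(d - 7)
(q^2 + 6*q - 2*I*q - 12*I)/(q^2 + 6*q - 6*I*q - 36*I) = (q - 2*I)/(q - 6*I)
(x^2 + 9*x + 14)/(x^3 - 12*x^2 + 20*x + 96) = (x + 7)/(x^2 - 14*x + 48)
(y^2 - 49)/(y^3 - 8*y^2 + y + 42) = (y + 7)/(y^2 - y - 6)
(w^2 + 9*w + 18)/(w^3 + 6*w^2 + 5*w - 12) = (w + 6)/(w^2 + 3*w - 4)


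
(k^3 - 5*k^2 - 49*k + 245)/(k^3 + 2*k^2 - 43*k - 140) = (k^2 + 2*k - 35)/(k^2 + 9*k + 20)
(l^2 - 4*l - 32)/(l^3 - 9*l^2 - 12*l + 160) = 1/(l - 5)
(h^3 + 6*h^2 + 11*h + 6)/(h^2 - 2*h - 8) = (h^2 + 4*h + 3)/(h - 4)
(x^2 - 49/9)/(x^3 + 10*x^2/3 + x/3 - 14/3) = (x - 7/3)/(x^2 + x - 2)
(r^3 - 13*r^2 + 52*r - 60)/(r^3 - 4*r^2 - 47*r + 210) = (r - 2)/(r + 7)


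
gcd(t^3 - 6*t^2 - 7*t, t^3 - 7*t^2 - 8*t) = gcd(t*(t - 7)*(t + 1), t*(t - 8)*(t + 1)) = t^2 + t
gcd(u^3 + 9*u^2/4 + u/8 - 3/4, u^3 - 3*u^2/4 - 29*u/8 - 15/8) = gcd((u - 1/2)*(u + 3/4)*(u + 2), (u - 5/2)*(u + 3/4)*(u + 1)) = u + 3/4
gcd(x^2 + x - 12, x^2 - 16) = x + 4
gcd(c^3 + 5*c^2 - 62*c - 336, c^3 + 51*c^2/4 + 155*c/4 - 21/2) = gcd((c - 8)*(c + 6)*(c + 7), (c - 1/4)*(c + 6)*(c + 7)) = c^2 + 13*c + 42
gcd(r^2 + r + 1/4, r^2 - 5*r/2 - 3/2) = r + 1/2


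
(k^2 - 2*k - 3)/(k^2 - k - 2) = (k - 3)/(k - 2)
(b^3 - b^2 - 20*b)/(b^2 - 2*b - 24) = b*(b - 5)/(b - 6)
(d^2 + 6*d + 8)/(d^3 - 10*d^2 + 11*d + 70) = (d + 4)/(d^2 - 12*d + 35)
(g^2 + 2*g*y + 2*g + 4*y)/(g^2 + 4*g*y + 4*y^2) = (g + 2)/(g + 2*y)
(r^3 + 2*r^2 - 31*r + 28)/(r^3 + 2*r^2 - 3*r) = (r^2 + 3*r - 28)/(r*(r + 3))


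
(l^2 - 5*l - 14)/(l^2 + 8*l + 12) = (l - 7)/(l + 6)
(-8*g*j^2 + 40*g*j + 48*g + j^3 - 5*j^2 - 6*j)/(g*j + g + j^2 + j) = (-8*g*j + 48*g + j^2 - 6*j)/(g + j)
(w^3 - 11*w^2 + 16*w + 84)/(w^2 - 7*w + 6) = (w^2 - 5*w - 14)/(w - 1)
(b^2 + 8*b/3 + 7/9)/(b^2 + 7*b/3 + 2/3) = (b + 7/3)/(b + 2)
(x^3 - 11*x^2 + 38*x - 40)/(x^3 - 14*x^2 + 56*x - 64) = (x - 5)/(x - 8)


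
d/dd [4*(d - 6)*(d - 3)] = 8*d - 36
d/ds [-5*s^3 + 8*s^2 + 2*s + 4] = -15*s^2 + 16*s + 2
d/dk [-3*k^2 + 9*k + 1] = 9 - 6*k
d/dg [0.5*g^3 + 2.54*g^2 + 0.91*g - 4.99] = 1.5*g^2 + 5.08*g + 0.91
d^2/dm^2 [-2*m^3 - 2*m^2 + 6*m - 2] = -12*m - 4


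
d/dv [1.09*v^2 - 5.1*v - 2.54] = 2.18*v - 5.1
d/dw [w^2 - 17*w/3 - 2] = 2*w - 17/3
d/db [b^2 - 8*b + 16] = 2*b - 8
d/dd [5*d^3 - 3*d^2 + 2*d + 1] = 15*d^2 - 6*d + 2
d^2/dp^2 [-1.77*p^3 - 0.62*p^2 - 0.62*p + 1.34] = -10.62*p - 1.24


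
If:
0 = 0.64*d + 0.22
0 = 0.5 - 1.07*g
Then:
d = -0.34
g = 0.47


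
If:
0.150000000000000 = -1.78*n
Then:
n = -0.08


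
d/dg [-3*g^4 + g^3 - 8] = g^2*(3 - 12*g)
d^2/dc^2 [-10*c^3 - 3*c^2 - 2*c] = -60*c - 6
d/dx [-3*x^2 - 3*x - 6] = -6*x - 3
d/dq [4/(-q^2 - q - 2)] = 4*(2*q + 1)/(q^2 + q + 2)^2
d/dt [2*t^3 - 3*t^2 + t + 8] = 6*t^2 - 6*t + 1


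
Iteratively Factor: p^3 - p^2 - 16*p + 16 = (p - 4)*(p^2 + 3*p - 4) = (p - 4)*(p + 4)*(p - 1)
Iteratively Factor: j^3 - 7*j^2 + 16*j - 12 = (j - 2)*(j^2 - 5*j + 6) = (j - 3)*(j - 2)*(j - 2)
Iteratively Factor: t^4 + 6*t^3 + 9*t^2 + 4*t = (t)*(t^3 + 6*t^2 + 9*t + 4) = t*(t + 1)*(t^2 + 5*t + 4) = t*(t + 1)*(t + 4)*(t + 1)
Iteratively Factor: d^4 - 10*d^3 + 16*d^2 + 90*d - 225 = (d - 3)*(d^3 - 7*d^2 - 5*d + 75) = (d - 3)*(d + 3)*(d^2 - 10*d + 25) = (d - 5)*(d - 3)*(d + 3)*(d - 5)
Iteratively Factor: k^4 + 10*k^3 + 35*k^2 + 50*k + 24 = (k + 2)*(k^3 + 8*k^2 + 19*k + 12) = (k + 2)*(k + 4)*(k^2 + 4*k + 3) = (k + 1)*(k + 2)*(k + 4)*(k + 3)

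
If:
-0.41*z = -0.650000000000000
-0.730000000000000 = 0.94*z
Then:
No Solution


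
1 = 1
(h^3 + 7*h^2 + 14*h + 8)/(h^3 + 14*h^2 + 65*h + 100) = (h^2 + 3*h + 2)/(h^2 + 10*h + 25)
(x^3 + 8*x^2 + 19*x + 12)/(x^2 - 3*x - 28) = (x^2 + 4*x + 3)/(x - 7)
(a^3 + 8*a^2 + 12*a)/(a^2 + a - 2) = a*(a + 6)/(a - 1)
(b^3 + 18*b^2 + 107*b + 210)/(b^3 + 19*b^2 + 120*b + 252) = (b + 5)/(b + 6)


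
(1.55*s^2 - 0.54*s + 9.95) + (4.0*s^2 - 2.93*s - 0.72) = 5.55*s^2 - 3.47*s + 9.23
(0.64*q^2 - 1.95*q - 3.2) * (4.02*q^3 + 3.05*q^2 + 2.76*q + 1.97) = 2.5728*q^5 - 5.887*q^4 - 17.0451*q^3 - 13.8812*q^2 - 12.6735*q - 6.304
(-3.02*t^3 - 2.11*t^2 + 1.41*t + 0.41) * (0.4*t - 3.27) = -1.208*t^4 + 9.0314*t^3 + 7.4637*t^2 - 4.4467*t - 1.3407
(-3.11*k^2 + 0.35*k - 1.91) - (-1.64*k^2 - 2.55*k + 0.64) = -1.47*k^2 + 2.9*k - 2.55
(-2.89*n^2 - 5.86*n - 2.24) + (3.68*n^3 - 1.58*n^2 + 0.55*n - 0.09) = 3.68*n^3 - 4.47*n^2 - 5.31*n - 2.33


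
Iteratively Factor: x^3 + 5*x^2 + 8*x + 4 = (x + 1)*(x^2 + 4*x + 4) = (x + 1)*(x + 2)*(x + 2)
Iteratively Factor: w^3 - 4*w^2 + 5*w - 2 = (w - 1)*(w^2 - 3*w + 2) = (w - 1)^2*(w - 2)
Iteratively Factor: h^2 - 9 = (h - 3)*(h + 3)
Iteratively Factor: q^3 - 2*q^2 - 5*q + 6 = (q - 3)*(q^2 + q - 2) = (q - 3)*(q - 1)*(q + 2)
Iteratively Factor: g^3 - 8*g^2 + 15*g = (g - 3)*(g^2 - 5*g) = (g - 5)*(g - 3)*(g)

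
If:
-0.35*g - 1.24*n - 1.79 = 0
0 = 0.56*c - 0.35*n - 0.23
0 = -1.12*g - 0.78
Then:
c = -0.37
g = -0.70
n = -1.25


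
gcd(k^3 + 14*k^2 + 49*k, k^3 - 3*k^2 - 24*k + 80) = 1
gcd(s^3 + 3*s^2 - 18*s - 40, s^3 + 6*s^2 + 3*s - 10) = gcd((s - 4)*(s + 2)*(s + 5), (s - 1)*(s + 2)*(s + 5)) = s^2 + 7*s + 10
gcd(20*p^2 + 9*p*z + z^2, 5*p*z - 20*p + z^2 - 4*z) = 5*p + z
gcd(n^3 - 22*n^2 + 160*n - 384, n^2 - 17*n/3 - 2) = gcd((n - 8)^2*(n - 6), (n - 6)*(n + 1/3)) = n - 6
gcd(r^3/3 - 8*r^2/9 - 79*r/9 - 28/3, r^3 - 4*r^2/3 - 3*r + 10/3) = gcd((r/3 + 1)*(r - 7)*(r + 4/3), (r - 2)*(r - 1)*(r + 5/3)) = 1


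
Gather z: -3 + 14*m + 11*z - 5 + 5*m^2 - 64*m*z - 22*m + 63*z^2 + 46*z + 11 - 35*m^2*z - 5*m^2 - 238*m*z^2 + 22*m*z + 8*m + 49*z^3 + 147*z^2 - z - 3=49*z^3 + z^2*(210 - 238*m) + z*(-35*m^2 - 42*m + 56)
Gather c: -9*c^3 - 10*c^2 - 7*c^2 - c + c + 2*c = -9*c^3 - 17*c^2 + 2*c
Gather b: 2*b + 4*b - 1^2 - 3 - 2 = 6*b - 6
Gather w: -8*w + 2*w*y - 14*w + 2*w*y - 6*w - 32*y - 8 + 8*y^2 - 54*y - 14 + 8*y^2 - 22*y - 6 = w*(4*y - 28) + 16*y^2 - 108*y - 28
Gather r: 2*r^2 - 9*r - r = 2*r^2 - 10*r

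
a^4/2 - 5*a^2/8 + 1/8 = (a/2 + 1/2)*(a - 1)*(a - 1/2)*(a + 1/2)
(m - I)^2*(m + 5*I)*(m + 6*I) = m^4 + 9*I*m^3 - 9*m^2 + 49*I*m + 30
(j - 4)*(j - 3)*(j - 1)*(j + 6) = j^4 - 2*j^3 - 29*j^2 + 102*j - 72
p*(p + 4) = p^2 + 4*p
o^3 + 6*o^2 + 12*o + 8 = (o + 2)^3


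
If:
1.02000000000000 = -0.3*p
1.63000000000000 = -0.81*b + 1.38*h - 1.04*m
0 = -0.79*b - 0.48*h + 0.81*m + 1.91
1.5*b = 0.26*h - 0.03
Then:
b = -0.35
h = -1.92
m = -3.84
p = -3.40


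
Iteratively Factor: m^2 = (m)*(m)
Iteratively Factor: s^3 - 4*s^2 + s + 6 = (s - 2)*(s^2 - 2*s - 3) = (s - 3)*(s - 2)*(s + 1)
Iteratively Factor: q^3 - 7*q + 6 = (q - 1)*(q^2 + q - 6) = (q - 1)*(q + 3)*(q - 2)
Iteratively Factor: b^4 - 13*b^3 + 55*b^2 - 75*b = (b - 3)*(b^3 - 10*b^2 + 25*b) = (b - 5)*(b - 3)*(b^2 - 5*b) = (b - 5)^2*(b - 3)*(b)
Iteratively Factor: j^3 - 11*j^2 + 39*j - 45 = (j - 5)*(j^2 - 6*j + 9) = (j - 5)*(j - 3)*(j - 3)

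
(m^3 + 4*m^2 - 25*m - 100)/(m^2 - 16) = (m^2 - 25)/(m - 4)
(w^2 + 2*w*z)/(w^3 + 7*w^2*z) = (w + 2*z)/(w*(w + 7*z))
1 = 1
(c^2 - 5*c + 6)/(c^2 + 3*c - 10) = (c - 3)/(c + 5)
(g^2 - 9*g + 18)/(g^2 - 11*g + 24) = (g - 6)/(g - 8)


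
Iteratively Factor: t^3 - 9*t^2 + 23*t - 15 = (t - 3)*(t^2 - 6*t + 5) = (t - 3)*(t - 1)*(t - 5)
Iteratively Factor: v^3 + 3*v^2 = (v)*(v^2 + 3*v) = v^2*(v + 3)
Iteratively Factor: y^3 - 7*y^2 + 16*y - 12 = (y - 3)*(y^2 - 4*y + 4) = (y - 3)*(y - 2)*(y - 2)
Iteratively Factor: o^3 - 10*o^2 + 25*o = (o - 5)*(o^2 - 5*o) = (o - 5)^2*(o)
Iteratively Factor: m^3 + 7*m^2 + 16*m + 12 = (m + 2)*(m^2 + 5*m + 6) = (m + 2)^2*(m + 3)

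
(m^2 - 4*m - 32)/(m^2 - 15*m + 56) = (m + 4)/(m - 7)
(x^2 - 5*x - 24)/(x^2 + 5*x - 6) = (x^2 - 5*x - 24)/(x^2 + 5*x - 6)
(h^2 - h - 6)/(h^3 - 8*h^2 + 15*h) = (h + 2)/(h*(h - 5))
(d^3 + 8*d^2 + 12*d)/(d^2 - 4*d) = (d^2 + 8*d + 12)/(d - 4)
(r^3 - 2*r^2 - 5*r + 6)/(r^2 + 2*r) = r - 4 + 3/r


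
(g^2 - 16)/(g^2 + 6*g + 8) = (g - 4)/(g + 2)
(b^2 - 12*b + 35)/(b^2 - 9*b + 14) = (b - 5)/(b - 2)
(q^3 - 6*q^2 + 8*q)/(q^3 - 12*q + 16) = q*(q - 4)/(q^2 + 2*q - 8)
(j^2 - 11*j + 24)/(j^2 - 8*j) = (j - 3)/j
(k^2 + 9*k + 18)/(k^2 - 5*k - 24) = (k + 6)/(k - 8)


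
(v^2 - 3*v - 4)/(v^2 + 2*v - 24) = (v + 1)/(v + 6)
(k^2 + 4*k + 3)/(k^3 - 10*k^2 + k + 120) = (k + 1)/(k^2 - 13*k + 40)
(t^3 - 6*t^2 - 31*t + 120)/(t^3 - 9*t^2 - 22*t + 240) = (t - 3)/(t - 6)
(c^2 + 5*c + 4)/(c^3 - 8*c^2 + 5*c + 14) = (c + 4)/(c^2 - 9*c + 14)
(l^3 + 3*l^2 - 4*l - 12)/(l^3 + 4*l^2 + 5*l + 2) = (l^2 + l - 6)/(l^2 + 2*l + 1)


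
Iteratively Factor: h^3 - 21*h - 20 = (h - 5)*(h^2 + 5*h + 4) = (h - 5)*(h + 4)*(h + 1)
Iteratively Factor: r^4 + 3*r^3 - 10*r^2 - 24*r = (r)*(r^3 + 3*r^2 - 10*r - 24) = r*(r - 3)*(r^2 + 6*r + 8) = r*(r - 3)*(r + 2)*(r + 4)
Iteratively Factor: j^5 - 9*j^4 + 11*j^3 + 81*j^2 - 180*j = (j - 5)*(j^4 - 4*j^3 - 9*j^2 + 36*j) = (j - 5)*(j + 3)*(j^3 - 7*j^2 + 12*j) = (j - 5)*(j - 3)*(j + 3)*(j^2 - 4*j) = j*(j - 5)*(j - 3)*(j + 3)*(j - 4)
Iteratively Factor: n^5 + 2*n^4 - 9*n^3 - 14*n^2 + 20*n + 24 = (n + 1)*(n^4 + n^3 - 10*n^2 - 4*n + 24) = (n - 2)*(n + 1)*(n^3 + 3*n^2 - 4*n - 12) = (n - 2)*(n + 1)*(n + 3)*(n^2 - 4) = (n - 2)^2*(n + 1)*(n + 3)*(n + 2)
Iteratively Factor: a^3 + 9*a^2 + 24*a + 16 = (a + 4)*(a^2 + 5*a + 4) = (a + 4)^2*(a + 1)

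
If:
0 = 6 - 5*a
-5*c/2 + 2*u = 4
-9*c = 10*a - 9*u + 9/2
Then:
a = 6/5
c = -2/3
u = 7/6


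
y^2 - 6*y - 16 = (y - 8)*(y + 2)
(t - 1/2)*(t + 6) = t^2 + 11*t/2 - 3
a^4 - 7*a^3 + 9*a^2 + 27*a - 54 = (a - 3)^3*(a + 2)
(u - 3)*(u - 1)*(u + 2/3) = u^3 - 10*u^2/3 + u/3 + 2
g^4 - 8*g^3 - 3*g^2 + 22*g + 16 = (g - 8)*(g - 2)*(g + 1)^2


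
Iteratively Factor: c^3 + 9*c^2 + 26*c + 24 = (c + 4)*(c^2 + 5*c + 6) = (c + 3)*(c + 4)*(c + 2)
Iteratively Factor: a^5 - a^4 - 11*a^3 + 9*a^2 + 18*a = (a - 3)*(a^4 + 2*a^3 - 5*a^2 - 6*a) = a*(a - 3)*(a^3 + 2*a^2 - 5*a - 6) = a*(a - 3)*(a + 3)*(a^2 - a - 2) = a*(a - 3)*(a - 2)*(a + 3)*(a + 1)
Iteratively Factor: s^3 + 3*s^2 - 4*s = (s + 4)*(s^2 - s) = s*(s + 4)*(s - 1)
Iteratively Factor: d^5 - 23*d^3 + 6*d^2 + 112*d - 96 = (d - 2)*(d^4 + 2*d^3 - 19*d^2 - 32*d + 48) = (d - 4)*(d - 2)*(d^3 + 6*d^2 + 5*d - 12) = (d - 4)*(d - 2)*(d + 3)*(d^2 + 3*d - 4) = (d - 4)*(d - 2)*(d - 1)*(d + 3)*(d + 4)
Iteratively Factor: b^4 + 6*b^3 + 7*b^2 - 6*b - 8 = (b + 1)*(b^3 + 5*b^2 + 2*b - 8) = (b + 1)*(b + 2)*(b^2 + 3*b - 4) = (b + 1)*(b + 2)*(b + 4)*(b - 1)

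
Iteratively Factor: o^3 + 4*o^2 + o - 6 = (o + 2)*(o^2 + 2*o - 3) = (o - 1)*(o + 2)*(o + 3)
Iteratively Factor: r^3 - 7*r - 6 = (r + 1)*(r^2 - r - 6) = (r + 1)*(r + 2)*(r - 3)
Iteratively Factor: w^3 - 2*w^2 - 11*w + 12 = (w - 4)*(w^2 + 2*w - 3) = (w - 4)*(w - 1)*(w + 3)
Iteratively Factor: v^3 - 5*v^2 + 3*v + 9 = (v + 1)*(v^2 - 6*v + 9) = (v - 3)*(v + 1)*(v - 3)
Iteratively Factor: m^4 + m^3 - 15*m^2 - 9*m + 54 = (m - 3)*(m^3 + 4*m^2 - 3*m - 18) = (m - 3)*(m + 3)*(m^2 + m - 6) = (m - 3)*(m + 3)^2*(m - 2)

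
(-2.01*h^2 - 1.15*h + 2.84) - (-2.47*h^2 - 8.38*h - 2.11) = 0.46*h^2 + 7.23*h + 4.95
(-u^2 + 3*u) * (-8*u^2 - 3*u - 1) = 8*u^4 - 21*u^3 - 8*u^2 - 3*u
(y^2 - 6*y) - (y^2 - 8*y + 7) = 2*y - 7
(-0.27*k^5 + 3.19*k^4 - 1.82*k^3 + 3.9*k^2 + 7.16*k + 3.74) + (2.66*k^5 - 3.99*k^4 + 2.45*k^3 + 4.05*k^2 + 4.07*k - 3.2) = 2.39*k^5 - 0.8*k^4 + 0.63*k^3 + 7.95*k^2 + 11.23*k + 0.54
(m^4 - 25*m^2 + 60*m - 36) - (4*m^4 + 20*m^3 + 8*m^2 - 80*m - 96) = -3*m^4 - 20*m^3 - 33*m^2 + 140*m + 60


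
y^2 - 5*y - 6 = (y - 6)*(y + 1)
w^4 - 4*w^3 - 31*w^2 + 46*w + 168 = (w - 7)*(w - 3)*(w + 2)*(w + 4)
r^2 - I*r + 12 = (r - 4*I)*(r + 3*I)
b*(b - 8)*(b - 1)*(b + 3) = b^4 - 6*b^3 - 19*b^2 + 24*b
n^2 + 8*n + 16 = (n + 4)^2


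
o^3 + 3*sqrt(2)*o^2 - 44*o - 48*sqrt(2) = (o - 4*sqrt(2))*(o + sqrt(2))*(o + 6*sqrt(2))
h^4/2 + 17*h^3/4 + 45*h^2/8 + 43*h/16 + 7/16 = (h/2 + 1/4)*(h + 1/2)^2*(h + 7)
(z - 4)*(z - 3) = z^2 - 7*z + 12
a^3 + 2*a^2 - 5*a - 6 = (a - 2)*(a + 1)*(a + 3)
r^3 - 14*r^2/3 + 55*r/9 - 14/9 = (r - 7/3)*(r - 2)*(r - 1/3)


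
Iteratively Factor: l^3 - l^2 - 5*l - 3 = (l + 1)*(l^2 - 2*l - 3) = (l - 3)*(l + 1)*(l + 1)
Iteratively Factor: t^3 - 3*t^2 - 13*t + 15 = (t - 5)*(t^2 + 2*t - 3) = (t - 5)*(t + 3)*(t - 1)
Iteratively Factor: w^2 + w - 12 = (w - 3)*(w + 4)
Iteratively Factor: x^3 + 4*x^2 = (x)*(x^2 + 4*x) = x^2*(x + 4)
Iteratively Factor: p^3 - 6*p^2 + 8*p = (p)*(p^2 - 6*p + 8) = p*(p - 4)*(p - 2)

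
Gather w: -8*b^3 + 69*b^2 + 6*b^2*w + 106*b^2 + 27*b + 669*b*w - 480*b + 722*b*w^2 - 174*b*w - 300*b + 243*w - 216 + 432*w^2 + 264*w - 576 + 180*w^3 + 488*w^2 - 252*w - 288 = -8*b^3 + 175*b^2 - 753*b + 180*w^3 + w^2*(722*b + 920) + w*(6*b^2 + 495*b + 255) - 1080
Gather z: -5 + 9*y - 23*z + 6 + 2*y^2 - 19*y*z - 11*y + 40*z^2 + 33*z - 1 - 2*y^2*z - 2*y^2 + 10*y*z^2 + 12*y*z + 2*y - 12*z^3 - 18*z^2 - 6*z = -12*z^3 + z^2*(10*y + 22) + z*(-2*y^2 - 7*y + 4)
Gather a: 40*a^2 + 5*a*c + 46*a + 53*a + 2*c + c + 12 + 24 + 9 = 40*a^2 + a*(5*c + 99) + 3*c + 45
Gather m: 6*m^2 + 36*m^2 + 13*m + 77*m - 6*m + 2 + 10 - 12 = 42*m^2 + 84*m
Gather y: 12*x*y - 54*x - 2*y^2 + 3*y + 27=-54*x - 2*y^2 + y*(12*x + 3) + 27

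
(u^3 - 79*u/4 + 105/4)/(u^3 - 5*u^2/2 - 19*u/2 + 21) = (u^2 + 7*u/2 - 15/2)/(u^2 + u - 6)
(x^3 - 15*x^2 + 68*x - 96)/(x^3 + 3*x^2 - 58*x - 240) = (x^2 - 7*x + 12)/(x^2 + 11*x + 30)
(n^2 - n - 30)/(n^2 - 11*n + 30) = (n + 5)/(n - 5)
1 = 1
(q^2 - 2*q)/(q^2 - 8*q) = (q - 2)/(q - 8)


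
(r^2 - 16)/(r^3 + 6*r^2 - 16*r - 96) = 1/(r + 6)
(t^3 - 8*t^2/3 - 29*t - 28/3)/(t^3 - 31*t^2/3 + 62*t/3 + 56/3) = (3*t^2 + 13*t + 4)/(3*t^2 - 10*t - 8)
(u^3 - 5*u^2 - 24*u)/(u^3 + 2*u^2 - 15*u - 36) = u*(u - 8)/(u^2 - u - 12)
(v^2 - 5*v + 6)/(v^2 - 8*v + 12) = (v - 3)/(v - 6)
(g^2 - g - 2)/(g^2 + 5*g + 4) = (g - 2)/(g + 4)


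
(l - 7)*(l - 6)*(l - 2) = l^3 - 15*l^2 + 68*l - 84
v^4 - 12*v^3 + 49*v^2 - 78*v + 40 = (v - 5)*(v - 4)*(v - 2)*(v - 1)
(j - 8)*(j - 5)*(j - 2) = j^3 - 15*j^2 + 66*j - 80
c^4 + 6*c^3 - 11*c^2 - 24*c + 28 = (c - 2)*(c - 1)*(c + 2)*(c + 7)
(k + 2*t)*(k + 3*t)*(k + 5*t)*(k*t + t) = k^4*t + 10*k^3*t^2 + k^3*t + 31*k^2*t^3 + 10*k^2*t^2 + 30*k*t^4 + 31*k*t^3 + 30*t^4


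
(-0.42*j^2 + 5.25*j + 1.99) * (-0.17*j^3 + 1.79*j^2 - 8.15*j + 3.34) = 0.0714*j^5 - 1.6443*j^4 + 12.4822*j^3 - 40.6282*j^2 + 1.3165*j + 6.6466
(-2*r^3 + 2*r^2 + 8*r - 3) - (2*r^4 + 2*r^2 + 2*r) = -2*r^4 - 2*r^3 + 6*r - 3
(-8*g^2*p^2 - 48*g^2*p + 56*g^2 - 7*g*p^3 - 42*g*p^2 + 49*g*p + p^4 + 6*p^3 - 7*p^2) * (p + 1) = -8*g^2*p^3 - 56*g^2*p^2 + 8*g^2*p + 56*g^2 - 7*g*p^4 - 49*g*p^3 + 7*g*p^2 + 49*g*p + p^5 + 7*p^4 - p^3 - 7*p^2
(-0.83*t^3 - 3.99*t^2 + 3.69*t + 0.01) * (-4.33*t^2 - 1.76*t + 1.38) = 3.5939*t^5 + 18.7375*t^4 - 10.1007*t^3 - 12.0439*t^2 + 5.0746*t + 0.0138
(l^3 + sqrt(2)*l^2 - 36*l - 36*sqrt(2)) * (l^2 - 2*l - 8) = l^5 - 2*l^4 + sqrt(2)*l^4 - 44*l^3 - 2*sqrt(2)*l^3 - 44*sqrt(2)*l^2 + 72*l^2 + 72*sqrt(2)*l + 288*l + 288*sqrt(2)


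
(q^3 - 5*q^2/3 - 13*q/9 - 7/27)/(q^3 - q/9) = (9*q^2 - 18*q - 7)/(3*q*(3*q - 1))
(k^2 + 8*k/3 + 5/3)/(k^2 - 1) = (k + 5/3)/(k - 1)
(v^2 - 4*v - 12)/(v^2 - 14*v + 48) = (v + 2)/(v - 8)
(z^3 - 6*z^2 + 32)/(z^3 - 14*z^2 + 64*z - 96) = (z + 2)/(z - 6)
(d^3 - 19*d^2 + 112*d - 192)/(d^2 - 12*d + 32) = (d^2 - 11*d + 24)/(d - 4)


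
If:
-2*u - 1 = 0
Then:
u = -1/2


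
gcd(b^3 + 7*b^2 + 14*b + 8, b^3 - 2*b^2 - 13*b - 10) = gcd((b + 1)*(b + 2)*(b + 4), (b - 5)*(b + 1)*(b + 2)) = b^2 + 3*b + 2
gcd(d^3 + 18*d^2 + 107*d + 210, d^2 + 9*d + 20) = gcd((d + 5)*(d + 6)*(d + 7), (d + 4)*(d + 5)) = d + 5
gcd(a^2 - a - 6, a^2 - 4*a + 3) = a - 3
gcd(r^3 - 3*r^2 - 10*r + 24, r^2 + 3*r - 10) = r - 2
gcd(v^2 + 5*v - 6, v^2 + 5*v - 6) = v^2 + 5*v - 6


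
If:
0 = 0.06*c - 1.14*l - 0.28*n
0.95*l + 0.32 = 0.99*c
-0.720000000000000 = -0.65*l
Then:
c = 1.39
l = 1.11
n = -4.21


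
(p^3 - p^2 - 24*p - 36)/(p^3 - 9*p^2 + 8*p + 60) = (p + 3)/(p - 5)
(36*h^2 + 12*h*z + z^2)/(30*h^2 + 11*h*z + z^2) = (6*h + z)/(5*h + z)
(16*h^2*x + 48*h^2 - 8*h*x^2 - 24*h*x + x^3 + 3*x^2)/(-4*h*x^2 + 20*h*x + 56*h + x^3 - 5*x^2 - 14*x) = (-4*h*x - 12*h + x^2 + 3*x)/(x^2 - 5*x - 14)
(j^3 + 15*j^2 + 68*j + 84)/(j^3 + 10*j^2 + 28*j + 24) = (j + 7)/(j + 2)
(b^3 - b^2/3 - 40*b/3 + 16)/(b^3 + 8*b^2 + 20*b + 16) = (b^2 - 13*b/3 + 4)/(b^2 + 4*b + 4)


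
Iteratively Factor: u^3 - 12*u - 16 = (u + 2)*(u^2 - 2*u - 8) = (u + 2)^2*(u - 4)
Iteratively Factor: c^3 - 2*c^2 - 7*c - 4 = (c + 1)*(c^2 - 3*c - 4) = (c - 4)*(c + 1)*(c + 1)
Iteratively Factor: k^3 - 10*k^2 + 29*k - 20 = (k - 4)*(k^2 - 6*k + 5) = (k - 5)*(k - 4)*(k - 1)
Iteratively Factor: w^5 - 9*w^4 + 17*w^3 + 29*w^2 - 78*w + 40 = (w - 1)*(w^4 - 8*w^3 + 9*w^2 + 38*w - 40) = (w - 1)^2*(w^3 - 7*w^2 + 2*w + 40) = (w - 1)^2*(w + 2)*(w^2 - 9*w + 20) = (w - 4)*(w - 1)^2*(w + 2)*(w - 5)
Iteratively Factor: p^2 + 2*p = (p)*(p + 2)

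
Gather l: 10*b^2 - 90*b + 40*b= 10*b^2 - 50*b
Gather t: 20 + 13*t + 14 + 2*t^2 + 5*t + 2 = 2*t^2 + 18*t + 36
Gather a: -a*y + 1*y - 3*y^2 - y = -a*y - 3*y^2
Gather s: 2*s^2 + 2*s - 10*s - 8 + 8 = 2*s^2 - 8*s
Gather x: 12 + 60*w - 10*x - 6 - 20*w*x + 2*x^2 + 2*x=60*w + 2*x^2 + x*(-20*w - 8) + 6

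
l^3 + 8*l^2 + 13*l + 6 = (l + 1)^2*(l + 6)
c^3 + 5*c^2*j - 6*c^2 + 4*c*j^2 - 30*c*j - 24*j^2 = (c - 6)*(c + j)*(c + 4*j)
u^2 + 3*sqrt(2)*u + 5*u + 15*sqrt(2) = (u + 5)*(u + 3*sqrt(2))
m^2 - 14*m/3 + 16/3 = (m - 8/3)*(m - 2)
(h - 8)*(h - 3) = h^2 - 11*h + 24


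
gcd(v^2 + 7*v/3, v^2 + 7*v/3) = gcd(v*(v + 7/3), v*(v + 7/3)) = v^2 + 7*v/3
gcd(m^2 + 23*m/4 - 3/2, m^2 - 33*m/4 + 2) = m - 1/4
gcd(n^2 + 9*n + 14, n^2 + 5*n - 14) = n + 7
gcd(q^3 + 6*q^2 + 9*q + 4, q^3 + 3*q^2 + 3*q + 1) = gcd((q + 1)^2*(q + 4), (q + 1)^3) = q^2 + 2*q + 1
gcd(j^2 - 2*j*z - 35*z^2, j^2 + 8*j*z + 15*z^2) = j + 5*z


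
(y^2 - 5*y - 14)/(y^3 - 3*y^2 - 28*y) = (y + 2)/(y*(y + 4))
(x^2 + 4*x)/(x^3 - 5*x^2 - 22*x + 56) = x/(x^2 - 9*x + 14)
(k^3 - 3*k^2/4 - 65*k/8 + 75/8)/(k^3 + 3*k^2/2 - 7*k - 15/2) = (k - 5/4)/(k + 1)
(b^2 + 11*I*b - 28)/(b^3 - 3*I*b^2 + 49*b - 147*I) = (b + 4*I)/(b^2 - 10*I*b - 21)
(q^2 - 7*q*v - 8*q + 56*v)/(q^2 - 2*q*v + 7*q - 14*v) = (q^2 - 7*q*v - 8*q + 56*v)/(q^2 - 2*q*v + 7*q - 14*v)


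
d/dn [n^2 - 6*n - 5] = 2*n - 6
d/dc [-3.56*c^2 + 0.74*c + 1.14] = 0.74 - 7.12*c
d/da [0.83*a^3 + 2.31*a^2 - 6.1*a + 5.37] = 2.49*a^2 + 4.62*a - 6.1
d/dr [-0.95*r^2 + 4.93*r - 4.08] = 4.93 - 1.9*r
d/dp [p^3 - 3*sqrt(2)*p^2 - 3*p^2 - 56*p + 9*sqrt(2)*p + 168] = 3*p^2 - 6*sqrt(2)*p - 6*p - 56 + 9*sqrt(2)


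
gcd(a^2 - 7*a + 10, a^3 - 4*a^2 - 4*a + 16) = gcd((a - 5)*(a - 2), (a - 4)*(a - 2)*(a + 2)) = a - 2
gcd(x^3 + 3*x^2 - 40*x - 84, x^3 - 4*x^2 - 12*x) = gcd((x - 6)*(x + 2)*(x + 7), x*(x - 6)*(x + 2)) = x^2 - 4*x - 12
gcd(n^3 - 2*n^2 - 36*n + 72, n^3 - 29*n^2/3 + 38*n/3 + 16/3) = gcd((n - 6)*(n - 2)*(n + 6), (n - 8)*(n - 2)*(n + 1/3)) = n - 2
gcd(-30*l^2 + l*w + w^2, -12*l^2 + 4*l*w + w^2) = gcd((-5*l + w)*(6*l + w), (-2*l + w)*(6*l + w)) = 6*l + w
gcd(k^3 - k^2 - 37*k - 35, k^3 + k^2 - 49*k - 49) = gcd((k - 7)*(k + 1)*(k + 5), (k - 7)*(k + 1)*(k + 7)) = k^2 - 6*k - 7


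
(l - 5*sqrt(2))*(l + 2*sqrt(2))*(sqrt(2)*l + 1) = sqrt(2)*l^3 - 5*l^2 - 23*sqrt(2)*l - 20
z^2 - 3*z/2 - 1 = (z - 2)*(z + 1/2)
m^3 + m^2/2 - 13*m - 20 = (m - 4)*(m + 2)*(m + 5/2)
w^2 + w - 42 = (w - 6)*(w + 7)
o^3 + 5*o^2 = o^2*(o + 5)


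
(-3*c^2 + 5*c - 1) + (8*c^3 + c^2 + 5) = 8*c^3 - 2*c^2 + 5*c + 4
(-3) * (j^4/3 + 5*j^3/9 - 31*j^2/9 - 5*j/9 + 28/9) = -j^4 - 5*j^3/3 + 31*j^2/3 + 5*j/3 - 28/3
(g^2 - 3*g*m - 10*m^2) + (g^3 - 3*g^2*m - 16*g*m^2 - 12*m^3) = g^3 - 3*g^2*m + g^2 - 16*g*m^2 - 3*g*m - 12*m^3 - 10*m^2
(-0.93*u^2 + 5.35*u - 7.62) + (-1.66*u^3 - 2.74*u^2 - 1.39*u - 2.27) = -1.66*u^3 - 3.67*u^2 + 3.96*u - 9.89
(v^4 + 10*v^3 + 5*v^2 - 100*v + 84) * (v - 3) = v^5 + 7*v^4 - 25*v^3 - 115*v^2 + 384*v - 252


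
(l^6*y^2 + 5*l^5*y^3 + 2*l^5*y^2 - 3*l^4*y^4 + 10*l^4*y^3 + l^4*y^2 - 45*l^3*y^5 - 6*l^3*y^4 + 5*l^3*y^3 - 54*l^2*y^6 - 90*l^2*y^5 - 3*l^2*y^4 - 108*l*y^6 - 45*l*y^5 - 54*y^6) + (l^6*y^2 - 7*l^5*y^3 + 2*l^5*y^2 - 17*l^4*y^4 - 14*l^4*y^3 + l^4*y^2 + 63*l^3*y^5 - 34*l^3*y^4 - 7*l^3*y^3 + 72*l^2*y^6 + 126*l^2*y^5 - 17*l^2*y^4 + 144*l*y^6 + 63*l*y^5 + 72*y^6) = 2*l^6*y^2 - 2*l^5*y^3 + 4*l^5*y^2 - 20*l^4*y^4 - 4*l^4*y^3 + 2*l^4*y^2 + 18*l^3*y^5 - 40*l^3*y^4 - 2*l^3*y^3 + 18*l^2*y^6 + 36*l^2*y^5 - 20*l^2*y^4 + 36*l*y^6 + 18*l*y^5 + 18*y^6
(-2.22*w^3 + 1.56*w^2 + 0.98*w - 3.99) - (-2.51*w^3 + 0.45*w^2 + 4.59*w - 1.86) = 0.29*w^3 + 1.11*w^2 - 3.61*w - 2.13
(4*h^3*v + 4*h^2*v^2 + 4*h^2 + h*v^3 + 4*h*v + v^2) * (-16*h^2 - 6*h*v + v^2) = -64*h^5*v - 88*h^4*v^2 - 64*h^4 - 36*h^3*v^3 - 88*h^3*v - 2*h^2*v^4 - 36*h^2*v^2 + h*v^5 - 2*h*v^3 + v^4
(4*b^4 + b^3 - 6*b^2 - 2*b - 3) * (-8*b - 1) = -32*b^5 - 12*b^4 + 47*b^3 + 22*b^2 + 26*b + 3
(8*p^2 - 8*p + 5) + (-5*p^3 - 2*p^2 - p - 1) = -5*p^3 + 6*p^2 - 9*p + 4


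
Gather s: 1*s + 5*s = 6*s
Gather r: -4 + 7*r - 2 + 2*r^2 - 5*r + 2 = 2*r^2 + 2*r - 4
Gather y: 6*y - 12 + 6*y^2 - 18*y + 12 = 6*y^2 - 12*y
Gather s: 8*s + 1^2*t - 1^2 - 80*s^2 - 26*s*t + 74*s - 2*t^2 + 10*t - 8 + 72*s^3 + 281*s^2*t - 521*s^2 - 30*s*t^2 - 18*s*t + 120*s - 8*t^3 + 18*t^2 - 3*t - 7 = 72*s^3 + s^2*(281*t - 601) + s*(-30*t^2 - 44*t + 202) - 8*t^3 + 16*t^2 + 8*t - 16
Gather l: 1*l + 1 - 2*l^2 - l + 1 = 2 - 2*l^2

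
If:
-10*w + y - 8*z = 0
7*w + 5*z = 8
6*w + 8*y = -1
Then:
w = 517/18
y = -65/3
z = -695/18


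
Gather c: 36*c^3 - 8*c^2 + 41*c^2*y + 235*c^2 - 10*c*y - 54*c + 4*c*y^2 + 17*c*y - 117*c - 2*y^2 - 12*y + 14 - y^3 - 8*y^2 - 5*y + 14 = 36*c^3 + c^2*(41*y + 227) + c*(4*y^2 + 7*y - 171) - y^3 - 10*y^2 - 17*y + 28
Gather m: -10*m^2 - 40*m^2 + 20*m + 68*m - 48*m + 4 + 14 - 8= -50*m^2 + 40*m + 10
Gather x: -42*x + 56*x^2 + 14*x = 56*x^2 - 28*x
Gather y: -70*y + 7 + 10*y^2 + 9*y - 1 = 10*y^2 - 61*y + 6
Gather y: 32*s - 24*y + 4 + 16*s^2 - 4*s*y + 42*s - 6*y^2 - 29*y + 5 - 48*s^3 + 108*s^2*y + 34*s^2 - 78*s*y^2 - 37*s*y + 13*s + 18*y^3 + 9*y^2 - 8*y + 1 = -48*s^3 + 50*s^2 + 87*s + 18*y^3 + y^2*(3 - 78*s) + y*(108*s^2 - 41*s - 61) + 10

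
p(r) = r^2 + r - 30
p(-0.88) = -30.11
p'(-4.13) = -7.26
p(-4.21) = -16.49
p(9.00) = 60.00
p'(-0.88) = -0.76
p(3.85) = -11.33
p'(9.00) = 19.00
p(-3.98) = -18.14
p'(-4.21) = -7.42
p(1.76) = -25.14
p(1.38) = -26.72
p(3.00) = -18.00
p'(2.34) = 5.68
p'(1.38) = 3.76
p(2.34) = -22.18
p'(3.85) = 8.70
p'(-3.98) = -6.96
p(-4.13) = -17.07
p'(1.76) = 4.52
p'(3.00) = 7.00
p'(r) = 2*r + 1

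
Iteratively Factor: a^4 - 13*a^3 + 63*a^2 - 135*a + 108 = (a - 3)*(a^3 - 10*a^2 + 33*a - 36) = (a - 3)^2*(a^2 - 7*a + 12) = (a - 3)^3*(a - 4)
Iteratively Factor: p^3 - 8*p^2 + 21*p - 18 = (p - 2)*(p^2 - 6*p + 9) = (p - 3)*(p - 2)*(p - 3)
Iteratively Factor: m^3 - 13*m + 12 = (m + 4)*(m^2 - 4*m + 3) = (m - 3)*(m + 4)*(m - 1)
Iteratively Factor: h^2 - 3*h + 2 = (h - 2)*(h - 1)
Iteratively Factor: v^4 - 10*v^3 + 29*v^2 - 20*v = (v - 4)*(v^3 - 6*v^2 + 5*v) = v*(v - 4)*(v^2 - 6*v + 5) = v*(v - 4)*(v - 1)*(v - 5)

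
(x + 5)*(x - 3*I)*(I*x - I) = I*x^3 + 3*x^2 + 4*I*x^2 + 12*x - 5*I*x - 15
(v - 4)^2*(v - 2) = v^3 - 10*v^2 + 32*v - 32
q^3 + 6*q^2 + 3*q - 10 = (q - 1)*(q + 2)*(q + 5)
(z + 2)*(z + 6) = z^2 + 8*z + 12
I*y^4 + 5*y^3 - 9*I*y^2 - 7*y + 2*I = (y - 2*I)*(y - I)^2*(I*y + 1)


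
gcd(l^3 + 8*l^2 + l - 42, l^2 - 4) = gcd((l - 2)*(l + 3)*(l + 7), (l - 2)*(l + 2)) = l - 2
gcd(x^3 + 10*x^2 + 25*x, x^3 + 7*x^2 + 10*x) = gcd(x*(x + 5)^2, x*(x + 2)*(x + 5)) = x^2 + 5*x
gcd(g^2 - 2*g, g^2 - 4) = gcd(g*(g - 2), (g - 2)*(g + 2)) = g - 2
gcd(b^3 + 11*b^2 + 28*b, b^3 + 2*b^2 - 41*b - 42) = b + 7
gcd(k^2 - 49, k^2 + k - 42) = k + 7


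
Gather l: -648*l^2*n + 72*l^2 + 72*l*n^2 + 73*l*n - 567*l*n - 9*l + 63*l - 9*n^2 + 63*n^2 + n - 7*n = l^2*(72 - 648*n) + l*(72*n^2 - 494*n + 54) + 54*n^2 - 6*n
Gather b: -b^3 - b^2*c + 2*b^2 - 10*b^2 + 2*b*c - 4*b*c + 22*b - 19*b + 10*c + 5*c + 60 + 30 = -b^3 + b^2*(-c - 8) + b*(3 - 2*c) + 15*c + 90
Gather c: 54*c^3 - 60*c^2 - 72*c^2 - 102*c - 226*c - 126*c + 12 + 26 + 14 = 54*c^3 - 132*c^2 - 454*c + 52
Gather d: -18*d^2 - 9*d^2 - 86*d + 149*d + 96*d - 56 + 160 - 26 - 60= -27*d^2 + 159*d + 18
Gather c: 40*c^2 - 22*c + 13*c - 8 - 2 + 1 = 40*c^2 - 9*c - 9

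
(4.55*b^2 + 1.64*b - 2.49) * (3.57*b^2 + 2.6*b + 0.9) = 16.2435*b^4 + 17.6848*b^3 - 0.5303*b^2 - 4.998*b - 2.241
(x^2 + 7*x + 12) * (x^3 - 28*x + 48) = x^5 + 7*x^4 - 16*x^3 - 148*x^2 + 576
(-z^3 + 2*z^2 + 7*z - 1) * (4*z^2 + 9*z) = -4*z^5 - z^4 + 46*z^3 + 59*z^2 - 9*z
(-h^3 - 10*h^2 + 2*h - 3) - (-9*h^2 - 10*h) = -h^3 - h^2 + 12*h - 3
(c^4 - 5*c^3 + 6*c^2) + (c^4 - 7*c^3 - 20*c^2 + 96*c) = 2*c^4 - 12*c^3 - 14*c^2 + 96*c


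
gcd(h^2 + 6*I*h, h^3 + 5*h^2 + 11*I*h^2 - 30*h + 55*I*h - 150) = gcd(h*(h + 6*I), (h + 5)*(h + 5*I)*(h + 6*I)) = h + 6*I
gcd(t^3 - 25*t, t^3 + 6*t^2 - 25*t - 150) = t^2 - 25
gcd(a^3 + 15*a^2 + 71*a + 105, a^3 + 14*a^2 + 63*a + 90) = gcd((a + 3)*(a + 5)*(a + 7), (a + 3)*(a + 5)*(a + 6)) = a^2 + 8*a + 15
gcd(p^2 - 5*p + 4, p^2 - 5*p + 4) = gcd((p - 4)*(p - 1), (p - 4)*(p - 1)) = p^2 - 5*p + 4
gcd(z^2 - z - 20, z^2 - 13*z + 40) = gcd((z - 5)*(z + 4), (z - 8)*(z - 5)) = z - 5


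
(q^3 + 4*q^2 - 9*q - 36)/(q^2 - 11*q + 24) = (q^2 + 7*q + 12)/(q - 8)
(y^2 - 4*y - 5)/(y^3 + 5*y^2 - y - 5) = (y - 5)/(y^2 + 4*y - 5)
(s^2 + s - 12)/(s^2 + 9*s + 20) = (s - 3)/(s + 5)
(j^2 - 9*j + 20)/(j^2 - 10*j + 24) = (j - 5)/(j - 6)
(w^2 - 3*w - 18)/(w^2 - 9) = (w - 6)/(w - 3)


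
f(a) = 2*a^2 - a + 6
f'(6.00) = 23.00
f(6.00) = 72.00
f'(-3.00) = -13.00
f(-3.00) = 27.00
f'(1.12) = 3.48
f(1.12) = 7.39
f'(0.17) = -0.32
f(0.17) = 5.89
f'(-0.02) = -1.08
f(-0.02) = 6.02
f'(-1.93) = -8.72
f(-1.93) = 15.38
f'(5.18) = 19.72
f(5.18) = 54.48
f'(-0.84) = -4.36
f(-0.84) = 8.25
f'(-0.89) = -4.56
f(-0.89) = 8.47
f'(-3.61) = -15.44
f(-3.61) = 35.67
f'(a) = 4*a - 1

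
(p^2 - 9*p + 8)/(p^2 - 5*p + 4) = (p - 8)/(p - 4)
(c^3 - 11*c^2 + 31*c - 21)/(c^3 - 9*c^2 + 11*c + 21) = (c - 1)/(c + 1)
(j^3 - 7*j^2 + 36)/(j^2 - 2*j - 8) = (j^2 - 9*j + 18)/(j - 4)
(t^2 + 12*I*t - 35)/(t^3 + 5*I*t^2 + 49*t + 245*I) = 1/(t - 7*I)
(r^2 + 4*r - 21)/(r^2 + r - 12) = (r + 7)/(r + 4)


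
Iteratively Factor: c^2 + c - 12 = (c + 4)*(c - 3)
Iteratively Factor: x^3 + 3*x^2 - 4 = (x - 1)*(x^2 + 4*x + 4) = (x - 1)*(x + 2)*(x + 2)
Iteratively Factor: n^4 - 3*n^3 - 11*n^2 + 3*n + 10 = (n - 5)*(n^3 + 2*n^2 - n - 2) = (n - 5)*(n + 2)*(n^2 - 1) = (n - 5)*(n - 1)*(n + 2)*(n + 1)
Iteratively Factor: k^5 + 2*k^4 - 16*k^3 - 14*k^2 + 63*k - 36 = (k + 3)*(k^4 - k^3 - 13*k^2 + 25*k - 12) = (k + 3)*(k + 4)*(k^3 - 5*k^2 + 7*k - 3) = (k - 1)*(k + 3)*(k + 4)*(k^2 - 4*k + 3) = (k - 1)^2*(k + 3)*(k + 4)*(k - 3)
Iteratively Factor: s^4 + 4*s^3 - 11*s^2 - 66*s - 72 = (s - 4)*(s^3 + 8*s^2 + 21*s + 18) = (s - 4)*(s + 3)*(s^2 + 5*s + 6) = (s - 4)*(s + 2)*(s + 3)*(s + 3)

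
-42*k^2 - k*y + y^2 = (-7*k + y)*(6*k + y)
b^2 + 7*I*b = b*(b + 7*I)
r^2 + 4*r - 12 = (r - 2)*(r + 6)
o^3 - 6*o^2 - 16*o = o*(o - 8)*(o + 2)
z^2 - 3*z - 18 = (z - 6)*(z + 3)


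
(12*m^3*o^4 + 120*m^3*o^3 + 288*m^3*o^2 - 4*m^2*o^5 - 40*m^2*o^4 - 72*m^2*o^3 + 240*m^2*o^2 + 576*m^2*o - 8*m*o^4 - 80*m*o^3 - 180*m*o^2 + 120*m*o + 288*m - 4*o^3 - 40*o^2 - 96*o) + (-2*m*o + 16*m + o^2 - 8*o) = 12*m^3*o^4 + 120*m^3*o^3 + 288*m^3*o^2 - 4*m^2*o^5 - 40*m^2*o^4 - 72*m^2*o^3 + 240*m^2*o^2 + 576*m^2*o - 8*m*o^4 - 80*m*o^3 - 180*m*o^2 + 118*m*o + 304*m - 4*o^3 - 39*o^2 - 104*o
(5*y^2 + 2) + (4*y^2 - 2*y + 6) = 9*y^2 - 2*y + 8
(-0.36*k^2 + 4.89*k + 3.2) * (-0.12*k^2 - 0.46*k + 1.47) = 0.0432*k^4 - 0.4212*k^3 - 3.1626*k^2 + 5.7163*k + 4.704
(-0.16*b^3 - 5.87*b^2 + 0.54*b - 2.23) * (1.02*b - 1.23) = -0.1632*b^4 - 5.7906*b^3 + 7.7709*b^2 - 2.9388*b + 2.7429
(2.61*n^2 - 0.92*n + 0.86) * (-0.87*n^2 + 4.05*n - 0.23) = -2.2707*n^4 + 11.3709*n^3 - 5.0745*n^2 + 3.6946*n - 0.1978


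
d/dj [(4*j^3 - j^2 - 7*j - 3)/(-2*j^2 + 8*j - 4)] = (-2*j^4 + 16*j^3 - 35*j^2/2 - j + 13)/(j^4 - 8*j^3 + 20*j^2 - 16*j + 4)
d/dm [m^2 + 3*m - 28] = 2*m + 3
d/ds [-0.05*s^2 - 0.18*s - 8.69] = -0.1*s - 0.18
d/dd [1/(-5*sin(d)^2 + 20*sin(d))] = 2*(sin(d) - 2)*cos(d)/(5*(sin(d) - 4)^2*sin(d)^2)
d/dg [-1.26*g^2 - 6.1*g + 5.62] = -2.52*g - 6.1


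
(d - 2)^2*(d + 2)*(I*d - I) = I*d^4 - 3*I*d^3 - 2*I*d^2 + 12*I*d - 8*I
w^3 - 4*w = w*(w - 2)*(w + 2)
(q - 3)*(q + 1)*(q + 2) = q^3 - 7*q - 6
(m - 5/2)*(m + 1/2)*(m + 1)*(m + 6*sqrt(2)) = m^4 - m^3 + 6*sqrt(2)*m^3 - 6*sqrt(2)*m^2 - 13*m^2/4 - 39*sqrt(2)*m/2 - 5*m/4 - 15*sqrt(2)/2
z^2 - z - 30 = (z - 6)*(z + 5)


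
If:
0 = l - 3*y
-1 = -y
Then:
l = 3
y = 1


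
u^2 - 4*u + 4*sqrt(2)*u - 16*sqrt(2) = (u - 4)*(u + 4*sqrt(2))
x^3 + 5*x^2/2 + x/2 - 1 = (x - 1/2)*(x + 1)*(x + 2)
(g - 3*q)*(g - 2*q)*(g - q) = g^3 - 6*g^2*q + 11*g*q^2 - 6*q^3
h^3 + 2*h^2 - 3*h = h*(h - 1)*(h + 3)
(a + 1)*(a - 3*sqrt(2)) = a^2 - 3*sqrt(2)*a + a - 3*sqrt(2)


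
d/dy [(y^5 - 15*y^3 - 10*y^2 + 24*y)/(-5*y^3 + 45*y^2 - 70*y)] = (-2*y^5 + 27*y^4 - 56*y^3 - 145*y^2 + 468*y - 76)/(5*(y^4 - 18*y^3 + 109*y^2 - 252*y + 196))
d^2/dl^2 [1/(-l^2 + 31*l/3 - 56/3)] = 6*(9*l^2 - 93*l - (6*l - 31)^2 + 168)/(3*l^2 - 31*l + 56)^3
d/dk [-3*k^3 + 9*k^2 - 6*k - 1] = -9*k^2 + 18*k - 6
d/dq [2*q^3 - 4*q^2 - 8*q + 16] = 6*q^2 - 8*q - 8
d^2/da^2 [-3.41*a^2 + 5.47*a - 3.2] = -6.82000000000000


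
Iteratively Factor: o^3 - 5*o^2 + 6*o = (o - 3)*(o^2 - 2*o) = (o - 3)*(o - 2)*(o)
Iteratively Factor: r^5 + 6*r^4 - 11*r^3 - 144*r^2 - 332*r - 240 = (r - 5)*(r^4 + 11*r^3 + 44*r^2 + 76*r + 48) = (r - 5)*(r + 3)*(r^3 + 8*r^2 + 20*r + 16) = (r - 5)*(r + 2)*(r + 3)*(r^2 + 6*r + 8) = (r - 5)*(r + 2)^2*(r + 3)*(r + 4)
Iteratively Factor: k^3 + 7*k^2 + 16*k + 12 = (k + 2)*(k^2 + 5*k + 6) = (k + 2)^2*(k + 3)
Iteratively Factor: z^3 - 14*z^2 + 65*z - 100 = (z - 4)*(z^2 - 10*z + 25) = (z - 5)*(z - 4)*(z - 5)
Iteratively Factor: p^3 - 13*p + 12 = (p + 4)*(p^2 - 4*p + 3) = (p - 3)*(p + 4)*(p - 1)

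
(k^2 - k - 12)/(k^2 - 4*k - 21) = (k - 4)/(k - 7)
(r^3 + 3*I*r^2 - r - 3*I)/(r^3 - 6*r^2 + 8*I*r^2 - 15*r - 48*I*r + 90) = (r^2 - 1)/(r^2 + r*(-6 + 5*I) - 30*I)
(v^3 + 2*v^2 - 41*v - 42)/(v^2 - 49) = (v^2 - 5*v - 6)/(v - 7)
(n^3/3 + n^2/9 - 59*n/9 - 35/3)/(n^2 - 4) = (3*n^3 + n^2 - 59*n - 105)/(9*(n^2 - 4))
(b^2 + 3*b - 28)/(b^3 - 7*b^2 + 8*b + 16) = (b + 7)/(b^2 - 3*b - 4)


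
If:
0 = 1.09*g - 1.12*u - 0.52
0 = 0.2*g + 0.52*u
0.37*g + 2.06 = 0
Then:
No Solution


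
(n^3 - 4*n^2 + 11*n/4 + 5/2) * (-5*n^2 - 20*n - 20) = -5*n^5 + 185*n^3/4 + 25*n^2/2 - 105*n - 50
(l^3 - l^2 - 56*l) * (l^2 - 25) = l^5 - l^4 - 81*l^3 + 25*l^2 + 1400*l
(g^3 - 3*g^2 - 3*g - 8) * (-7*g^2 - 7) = -7*g^5 + 21*g^4 + 14*g^3 + 77*g^2 + 21*g + 56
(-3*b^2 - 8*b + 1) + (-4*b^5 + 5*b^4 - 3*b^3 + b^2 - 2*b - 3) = -4*b^5 + 5*b^4 - 3*b^3 - 2*b^2 - 10*b - 2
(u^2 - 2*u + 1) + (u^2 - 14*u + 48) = 2*u^2 - 16*u + 49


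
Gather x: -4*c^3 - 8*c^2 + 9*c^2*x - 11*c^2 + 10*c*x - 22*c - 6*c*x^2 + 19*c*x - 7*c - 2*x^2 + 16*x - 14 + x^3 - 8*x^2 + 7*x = -4*c^3 - 19*c^2 - 29*c + x^3 + x^2*(-6*c - 10) + x*(9*c^2 + 29*c + 23) - 14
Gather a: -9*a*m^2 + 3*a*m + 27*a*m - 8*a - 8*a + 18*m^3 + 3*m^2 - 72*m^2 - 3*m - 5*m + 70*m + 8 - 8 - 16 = a*(-9*m^2 + 30*m - 16) + 18*m^3 - 69*m^2 + 62*m - 16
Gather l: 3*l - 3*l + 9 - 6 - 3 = 0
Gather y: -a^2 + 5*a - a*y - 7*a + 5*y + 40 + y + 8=-a^2 - 2*a + y*(6 - a) + 48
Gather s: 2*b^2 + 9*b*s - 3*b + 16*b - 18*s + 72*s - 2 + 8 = 2*b^2 + 13*b + s*(9*b + 54) + 6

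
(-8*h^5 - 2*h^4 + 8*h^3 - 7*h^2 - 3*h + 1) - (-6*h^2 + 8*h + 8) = -8*h^5 - 2*h^4 + 8*h^3 - h^2 - 11*h - 7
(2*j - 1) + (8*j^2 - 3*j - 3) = 8*j^2 - j - 4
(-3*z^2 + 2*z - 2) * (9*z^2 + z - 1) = -27*z^4 + 15*z^3 - 13*z^2 - 4*z + 2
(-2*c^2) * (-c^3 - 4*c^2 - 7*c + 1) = 2*c^5 + 8*c^4 + 14*c^3 - 2*c^2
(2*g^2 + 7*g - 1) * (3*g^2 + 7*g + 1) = 6*g^4 + 35*g^3 + 48*g^2 - 1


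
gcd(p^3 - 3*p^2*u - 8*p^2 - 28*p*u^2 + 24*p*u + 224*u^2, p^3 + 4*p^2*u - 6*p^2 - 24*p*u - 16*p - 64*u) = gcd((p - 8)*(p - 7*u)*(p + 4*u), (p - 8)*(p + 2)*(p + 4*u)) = p^2 + 4*p*u - 8*p - 32*u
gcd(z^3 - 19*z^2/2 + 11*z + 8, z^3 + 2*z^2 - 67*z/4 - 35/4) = z + 1/2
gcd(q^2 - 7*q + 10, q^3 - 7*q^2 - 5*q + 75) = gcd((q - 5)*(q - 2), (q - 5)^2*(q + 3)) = q - 5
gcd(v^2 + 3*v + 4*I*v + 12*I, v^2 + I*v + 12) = v + 4*I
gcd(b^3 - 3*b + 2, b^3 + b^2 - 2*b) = b^2 + b - 2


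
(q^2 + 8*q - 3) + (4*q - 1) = q^2 + 12*q - 4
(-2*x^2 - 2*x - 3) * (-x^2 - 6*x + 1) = 2*x^4 + 14*x^3 + 13*x^2 + 16*x - 3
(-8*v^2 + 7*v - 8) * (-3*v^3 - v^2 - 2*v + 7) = 24*v^5 - 13*v^4 + 33*v^3 - 62*v^2 + 65*v - 56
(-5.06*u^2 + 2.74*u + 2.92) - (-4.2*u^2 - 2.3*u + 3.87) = -0.859999999999999*u^2 + 5.04*u - 0.95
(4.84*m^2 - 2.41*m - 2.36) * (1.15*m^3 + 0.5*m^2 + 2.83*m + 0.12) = 5.566*m^5 - 0.3515*m^4 + 9.7782*m^3 - 7.4195*m^2 - 6.968*m - 0.2832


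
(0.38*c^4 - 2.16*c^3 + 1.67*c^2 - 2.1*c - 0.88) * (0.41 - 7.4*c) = -2.812*c^5 + 16.1398*c^4 - 13.2436*c^3 + 16.2247*c^2 + 5.651*c - 0.3608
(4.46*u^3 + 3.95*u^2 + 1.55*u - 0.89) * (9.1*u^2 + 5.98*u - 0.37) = 40.586*u^5 + 62.6158*u^4 + 36.0758*u^3 - 0.2915*u^2 - 5.8957*u + 0.3293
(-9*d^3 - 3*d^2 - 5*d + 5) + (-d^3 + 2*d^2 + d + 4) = -10*d^3 - d^2 - 4*d + 9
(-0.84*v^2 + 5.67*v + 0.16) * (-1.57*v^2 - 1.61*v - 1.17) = 1.3188*v^4 - 7.5495*v^3 - 8.3971*v^2 - 6.8915*v - 0.1872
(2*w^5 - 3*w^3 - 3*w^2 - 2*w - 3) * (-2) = -4*w^5 + 6*w^3 + 6*w^2 + 4*w + 6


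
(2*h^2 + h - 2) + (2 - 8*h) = 2*h^2 - 7*h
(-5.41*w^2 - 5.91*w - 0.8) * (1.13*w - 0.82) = -6.1133*w^3 - 2.2421*w^2 + 3.9422*w + 0.656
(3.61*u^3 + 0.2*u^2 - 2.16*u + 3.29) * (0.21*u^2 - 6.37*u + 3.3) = 0.7581*u^5 - 22.9537*u^4 + 10.1854*u^3 + 15.1101*u^2 - 28.0853*u + 10.857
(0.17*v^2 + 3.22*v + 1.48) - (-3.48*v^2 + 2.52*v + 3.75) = 3.65*v^2 + 0.7*v - 2.27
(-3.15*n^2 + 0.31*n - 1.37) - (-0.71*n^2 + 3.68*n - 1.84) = -2.44*n^2 - 3.37*n + 0.47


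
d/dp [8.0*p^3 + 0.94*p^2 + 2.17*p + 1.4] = 24.0*p^2 + 1.88*p + 2.17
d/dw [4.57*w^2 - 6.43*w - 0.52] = 9.14*w - 6.43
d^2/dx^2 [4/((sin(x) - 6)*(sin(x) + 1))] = 4*(-4*sin(x)^3 + 19*sin(x)^2 - 62*sin(x) + 62)/((sin(x) - 6)^3*(sin(x) + 1)^2)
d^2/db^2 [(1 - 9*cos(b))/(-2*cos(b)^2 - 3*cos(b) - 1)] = (-324*sin(b)^4*cos(b) + 70*sin(b)^4 - 144*sin(b)^2 + 21*cos(b)/2 - 45*cos(3*b)/2 + 18*cos(5*b) + 6)/(-2*sin(b)^2 + 3*cos(b) + 3)^3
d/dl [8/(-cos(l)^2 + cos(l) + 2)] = 8*(1 - 2*cos(l))*sin(l)/(sin(l)^2 + cos(l) + 1)^2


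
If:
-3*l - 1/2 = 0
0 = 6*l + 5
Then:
No Solution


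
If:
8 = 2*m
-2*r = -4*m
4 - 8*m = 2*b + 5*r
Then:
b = -34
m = 4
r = 8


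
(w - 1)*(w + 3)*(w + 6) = w^3 + 8*w^2 + 9*w - 18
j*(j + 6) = j^2 + 6*j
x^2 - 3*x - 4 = (x - 4)*(x + 1)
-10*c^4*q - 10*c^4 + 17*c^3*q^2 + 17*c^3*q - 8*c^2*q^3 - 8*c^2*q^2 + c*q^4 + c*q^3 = (-5*c + q)*(-2*c + q)*(-c + q)*(c*q + c)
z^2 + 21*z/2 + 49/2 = (z + 7/2)*(z + 7)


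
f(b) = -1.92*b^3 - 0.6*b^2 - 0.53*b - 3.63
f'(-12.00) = -815.57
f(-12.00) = 3234.09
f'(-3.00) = -48.77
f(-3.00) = 44.40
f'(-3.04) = -50.11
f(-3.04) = 46.38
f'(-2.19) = -25.53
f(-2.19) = 14.82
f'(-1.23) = -7.77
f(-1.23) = -0.31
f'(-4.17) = -95.69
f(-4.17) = 127.37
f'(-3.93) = -84.78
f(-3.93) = 105.73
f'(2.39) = -36.30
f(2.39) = -34.54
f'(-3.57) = -69.66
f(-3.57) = 77.97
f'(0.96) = -6.99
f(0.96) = -6.39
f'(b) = -5.76*b^2 - 1.2*b - 0.53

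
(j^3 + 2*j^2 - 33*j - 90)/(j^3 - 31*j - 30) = (j + 3)/(j + 1)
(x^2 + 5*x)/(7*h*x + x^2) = (x + 5)/(7*h + x)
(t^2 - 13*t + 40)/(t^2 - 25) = (t - 8)/(t + 5)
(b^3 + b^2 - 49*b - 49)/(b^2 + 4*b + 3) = (b^2 - 49)/(b + 3)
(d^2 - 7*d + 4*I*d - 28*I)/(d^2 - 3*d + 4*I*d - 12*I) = (d - 7)/(d - 3)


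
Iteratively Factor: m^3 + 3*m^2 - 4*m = (m + 4)*(m^2 - m) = (m - 1)*(m + 4)*(m)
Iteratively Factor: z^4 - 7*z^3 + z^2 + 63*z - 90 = (z + 3)*(z^3 - 10*z^2 + 31*z - 30) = (z - 2)*(z + 3)*(z^2 - 8*z + 15) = (z - 5)*(z - 2)*(z + 3)*(z - 3)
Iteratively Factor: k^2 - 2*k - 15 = (k + 3)*(k - 5)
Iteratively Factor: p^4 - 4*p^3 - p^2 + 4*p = (p + 1)*(p^3 - 5*p^2 + 4*p) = p*(p + 1)*(p^2 - 5*p + 4) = p*(p - 4)*(p + 1)*(p - 1)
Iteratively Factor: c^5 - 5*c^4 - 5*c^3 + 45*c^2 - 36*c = (c - 3)*(c^4 - 2*c^3 - 11*c^2 + 12*c) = c*(c - 3)*(c^3 - 2*c^2 - 11*c + 12) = c*(c - 3)*(c - 1)*(c^2 - c - 12) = c*(c - 3)*(c - 1)*(c + 3)*(c - 4)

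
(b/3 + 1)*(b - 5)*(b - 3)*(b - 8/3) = b^4/3 - 23*b^3/9 + 13*b^2/9 + 23*b - 40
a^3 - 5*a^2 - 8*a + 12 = (a - 6)*(a - 1)*(a + 2)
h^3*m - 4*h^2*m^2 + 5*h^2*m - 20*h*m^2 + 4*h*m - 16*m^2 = (h + 4)*(h - 4*m)*(h*m + m)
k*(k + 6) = k^2 + 6*k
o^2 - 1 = (o - 1)*(o + 1)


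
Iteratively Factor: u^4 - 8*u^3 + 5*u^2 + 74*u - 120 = (u - 5)*(u^3 - 3*u^2 - 10*u + 24) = (u - 5)*(u + 3)*(u^2 - 6*u + 8) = (u - 5)*(u - 4)*(u + 3)*(u - 2)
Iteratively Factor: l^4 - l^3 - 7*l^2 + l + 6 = (l + 1)*(l^3 - 2*l^2 - 5*l + 6) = (l + 1)*(l + 2)*(l^2 - 4*l + 3) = (l - 3)*(l + 1)*(l + 2)*(l - 1)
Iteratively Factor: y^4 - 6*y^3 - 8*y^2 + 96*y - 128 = (y - 2)*(y^3 - 4*y^2 - 16*y + 64) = (y - 4)*(y - 2)*(y^2 - 16) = (y - 4)^2*(y - 2)*(y + 4)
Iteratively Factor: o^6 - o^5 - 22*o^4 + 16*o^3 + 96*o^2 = (o - 3)*(o^5 + 2*o^4 - 16*o^3 - 32*o^2) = o*(o - 3)*(o^4 + 2*o^3 - 16*o^2 - 32*o) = o*(o - 3)*(o + 2)*(o^3 - 16*o) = o*(o - 4)*(o - 3)*(o + 2)*(o^2 + 4*o) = o*(o - 4)*(o - 3)*(o + 2)*(o + 4)*(o)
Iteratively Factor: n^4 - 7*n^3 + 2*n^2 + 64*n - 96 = (n + 3)*(n^3 - 10*n^2 + 32*n - 32) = (n - 4)*(n + 3)*(n^2 - 6*n + 8) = (n - 4)^2*(n + 3)*(n - 2)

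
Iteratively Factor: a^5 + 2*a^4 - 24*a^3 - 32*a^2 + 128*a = (a)*(a^4 + 2*a^3 - 24*a^2 - 32*a + 128) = a*(a + 4)*(a^3 - 2*a^2 - 16*a + 32) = a*(a - 4)*(a + 4)*(a^2 + 2*a - 8) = a*(a - 4)*(a - 2)*(a + 4)*(a + 4)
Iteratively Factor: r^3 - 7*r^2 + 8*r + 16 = (r - 4)*(r^2 - 3*r - 4) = (r - 4)^2*(r + 1)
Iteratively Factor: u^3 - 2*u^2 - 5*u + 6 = (u - 1)*(u^2 - u - 6) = (u - 1)*(u + 2)*(u - 3)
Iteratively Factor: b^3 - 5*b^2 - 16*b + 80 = (b - 5)*(b^2 - 16) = (b - 5)*(b - 4)*(b + 4)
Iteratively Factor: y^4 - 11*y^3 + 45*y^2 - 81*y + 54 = (y - 3)*(y^3 - 8*y^2 + 21*y - 18) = (y - 3)*(y - 2)*(y^2 - 6*y + 9) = (y - 3)^2*(y - 2)*(y - 3)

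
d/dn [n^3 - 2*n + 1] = 3*n^2 - 2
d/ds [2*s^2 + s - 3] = 4*s + 1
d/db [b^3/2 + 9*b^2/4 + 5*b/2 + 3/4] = 3*b^2/2 + 9*b/2 + 5/2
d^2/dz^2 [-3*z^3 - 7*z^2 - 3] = -18*z - 14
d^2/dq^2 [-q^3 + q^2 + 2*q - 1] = 2 - 6*q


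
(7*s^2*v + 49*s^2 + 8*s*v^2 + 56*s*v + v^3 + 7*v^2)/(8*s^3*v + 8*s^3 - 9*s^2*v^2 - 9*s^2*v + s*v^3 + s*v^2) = (7*s^2*v + 49*s^2 + 8*s*v^2 + 56*s*v + v^3 + 7*v^2)/(s*(8*s^2*v + 8*s^2 - 9*s*v^2 - 9*s*v + v^3 + v^2))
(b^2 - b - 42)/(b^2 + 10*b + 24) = (b - 7)/(b + 4)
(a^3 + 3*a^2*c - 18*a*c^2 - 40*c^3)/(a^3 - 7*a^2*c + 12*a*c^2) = (a^2 + 7*a*c + 10*c^2)/(a*(a - 3*c))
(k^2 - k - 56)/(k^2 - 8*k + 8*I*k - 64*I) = (k + 7)/(k + 8*I)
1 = 1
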